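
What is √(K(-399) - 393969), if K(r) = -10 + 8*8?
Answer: I*√393915 ≈ 627.63*I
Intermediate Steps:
K(r) = 54 (K(r) = -10 + 64 = 54)
√(K(-399) - 393969) = √(54 - 393969) = √(-393915) = I*√393915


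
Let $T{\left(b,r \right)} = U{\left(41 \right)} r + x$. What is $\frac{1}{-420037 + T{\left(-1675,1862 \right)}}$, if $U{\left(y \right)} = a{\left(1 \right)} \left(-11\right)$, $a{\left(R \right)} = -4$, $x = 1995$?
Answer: $- \frac{1}{336114} \approx -2.9752 \cdot 10^{-6}$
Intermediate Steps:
$U{\left(y \right)} = 44$ ($U{\left(y \right)} = \left(-4\right) \left(-11\right) = 44$)
$T{\left(b,r \right)} = 1995 + 44 r$ ($T{\left(b,r \right)} = 44 r + 1995 = 1995 + 44 r$)
$\frac{1}{-420037 + T{\left(-1675,1862 \right)}} = \frac{1}{-420037 + \left(1995 + 44 \cdot 1862\right)} = \frac{1}{-420037 + \left(1995 + 81928\right)} = \frac{1}{-420037 + 83923} = \frac{1}{-336114} = - \frac{1}{336114}$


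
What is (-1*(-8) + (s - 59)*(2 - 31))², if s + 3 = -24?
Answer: 6260004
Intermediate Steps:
s = -27 (s = -3 - 24 = -27)
(-1*(-8) + (s - 59)*(2 - 31))² = (-1*(-8) + (-27 - 59)*(2 - 31))² = (8 - 86*(-29))² = (8 + 2494)² = 2502² = 6260004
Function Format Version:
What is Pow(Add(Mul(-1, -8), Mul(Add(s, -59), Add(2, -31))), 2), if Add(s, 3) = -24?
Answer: 6260004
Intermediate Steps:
s = -27 (s = Add(-3, -24) = -27)
Pow(Add(Mul(-1, -8), Mul(Add(s, -59), Add(2, -31))), 2) = Pow(Add(Mul(-1, -8), Mul(Add(-27, -59), Add(2, -31))), 2) = Pow(Add(8, Mul(-86, -29)), 2) = Pow(Add(8, 2494), 2) = Pow(2502, 2) = 6260004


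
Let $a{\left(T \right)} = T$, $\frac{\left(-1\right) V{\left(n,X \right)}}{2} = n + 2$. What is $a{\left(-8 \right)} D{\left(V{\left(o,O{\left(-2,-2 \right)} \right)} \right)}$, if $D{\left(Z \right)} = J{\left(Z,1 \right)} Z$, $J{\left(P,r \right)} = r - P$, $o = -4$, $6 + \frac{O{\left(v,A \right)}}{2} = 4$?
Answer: $96$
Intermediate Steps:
$O{\left(v,A \right)} = -4$ ($O{\left(v,A \right)} = -12 + 2 \cdot 4 = -12 + 8 = -4$)
$V{\left(n,X \right)} = -4 - 2 n$ ($V{\left(n,X \right)} = - 2 \left(n + 2\right) = - 2 \left(2 + n\right) = -4 - 2 n$)
$D{\left(Z \right)} = Z \left(1 - Z\right)$ ($D{\left(Z \right)} = \left(1 - Z\right) Z = Z \left(1 - Z\right)$)
$a{\left(-8 \right)} D{\left(V{\left(o,O{\left(-2,-2 \right)} \right)} \right)} = - 8 \left(-4 - -8\right) \left(1 - \left(-4 - -8\right)\right) = - 8 \left(-4 + 8\right) \left(1 - \left(-4 + 8\right)\right) = - 8 \cdot 4 \left(1 - 4\right) = - 8 \cdot 4 \left(-3\right) = \left(-8\right) \left(-12\right) = 96$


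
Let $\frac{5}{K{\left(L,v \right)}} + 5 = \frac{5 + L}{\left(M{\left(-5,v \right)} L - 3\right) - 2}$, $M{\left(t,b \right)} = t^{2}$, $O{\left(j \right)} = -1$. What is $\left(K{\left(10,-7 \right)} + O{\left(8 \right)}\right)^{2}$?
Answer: $\frac{237169}{58564} \approx 4.0497$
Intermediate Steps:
$K{\left(L,v \right)} = \frac{5}{-5 + \frac{5 + L}{-5 + 25 L}}$ ($K{\left(L,v \right)} = \frac{5}{-5 + \frac{5 + L}{\left(\left(-5\right)^{2} L - 3\right) - 2}} = \frac{5}{-5 + \frac{5 + L}{\left(25 L - 3\right) - 2}} = \frac{5}{-5 + \frac{5 + L}{\left(-3 + 25 L\right) - 2}} = \frac{5}{-5 + \frac{5 + L}{-5 + 25 L}}$)
$\left(K{\left(10,-7 \right)} + O{\left(8 \right)}\right)^{2} = \left(\frac{25 \left(-1 + 5 \cdot 10\right)}{2 \left(15 - 620\right)} - 1\right)^{2} = \left(\frac{25 \left(-1 + 50\right)}{2 \left(15 - 620\right)} - 1\right)^{2} = \left(\frac{25}{2} \frac{1}{-605} \cdot 49 - 1\right)^{2} = \left(\frac{25}{2} \left(- \frac{1}{605}\right) 49 - 1\right)^{2} = \left(- \frac{245}{242} - 1\right)^{2} = \left(- \frac{487}{242}\right)^{2} = \frac{237169}{58564}$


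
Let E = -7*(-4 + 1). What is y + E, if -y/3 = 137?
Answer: -390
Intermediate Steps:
E = 21 (E = -7*(-3) = 21)
y = -411 (y = -3*137 = -411)
y + E = -411 + 21 = -390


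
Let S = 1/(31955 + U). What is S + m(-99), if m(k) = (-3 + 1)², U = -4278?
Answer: 110709/27677 ≈ 4.0000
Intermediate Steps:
m(k) = 4 (m(k) = (-2)² = 4)
S = 1/27677 (S = 1/(31955 - 4278) = 1/27677 ≈ 3.6131e-5)
S + m(-99) = 1/27677 + 4 = 110709/27677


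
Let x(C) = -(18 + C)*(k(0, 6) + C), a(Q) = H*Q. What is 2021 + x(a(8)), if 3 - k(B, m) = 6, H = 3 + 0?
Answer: 1139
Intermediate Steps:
H = 3
k(B, m) = -3 (k(B, m) = 3 - 1*6 = 3 - 6 = -3)
a(Q) = 3*Q
x(C) = -(-3 + C)*(18 + C) (x(C) = -(18 + C)*(-3 + C) = -(-3 + C)*(18 + C))
2021 + x(a(8)) = 2021 + (54 - (3*8)² - 45*8) = 2021 + (54 - 1*24² - 15*24) = 2021 + (54 - 1*576 - 360) = 2021 + (54 - 576 - 360) = 2021 - 882 = 1139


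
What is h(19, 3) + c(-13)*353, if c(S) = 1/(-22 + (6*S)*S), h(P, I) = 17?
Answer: 17217/992 ≈ 17.356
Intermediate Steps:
c(S) = 1/(-22 + 6*S²)
h(19, 3) + c(-13)*353 = 17 + (1/(2*(-11 + 3*(-13)²)))*353 = 17 + (1/(2*(-11 + 3*169)))*353 = 17 + (1/(2*(-11 + 507)))*353 = 17 + ((½)/496)*353 = 17 + ((½)*(1/496))*353 = 17 + (1/992)*353 = 17 + 353/992 = 17217/992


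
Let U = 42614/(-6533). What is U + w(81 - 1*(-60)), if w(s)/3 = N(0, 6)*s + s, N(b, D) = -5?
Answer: -11096450/6533 ≈ -1698.5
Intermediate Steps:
U = -42614/6533 (U = 42614*(-1/6533) = -42614/6533 ≈ -6.5229)
w(s) = -12*s (w(s) = 3*(-5*s + s) = 3*(-4*s) = -12*s)
U + w(81 - 1*(-60)) = -42614/6533 - 12*(81 - 1*(-60)) = -42614/6533 - 12*(81 + 60) = -42614/6533 - 12*141 = -42614/6533 - 1692 = -11096450/6533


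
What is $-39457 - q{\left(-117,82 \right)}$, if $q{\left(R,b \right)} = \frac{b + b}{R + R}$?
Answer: $- \frac{4616387}{117} \approx -39456.0$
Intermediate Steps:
$q{\left(R,b \right)} = \frac{b}{R}$ ($q{\left(R,b \right)} = \frac{2 b}{2 R} = 2 b \frac{1}{2 R} = \frac{b}{R}$)
$-39457 - q{\left(-117,82 \right)} = -39457 - \frac{82}{-117} = -39457 - 82 \left(- \frac{1}{117}\right) = -39457 - - \frac{82}{117} = -39457 + \frac{82}{117} = - \frac{4616387}{117}$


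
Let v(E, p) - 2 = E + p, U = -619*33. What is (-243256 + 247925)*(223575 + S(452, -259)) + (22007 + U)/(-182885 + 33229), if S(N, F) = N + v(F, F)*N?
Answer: -1607984317425/37414 ≈ -4.2978e+7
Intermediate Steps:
U = -20427
v(E, p) = 2 + E + p (v(E, p) = 2 + (E + p) = 2 + E + p)
S(N, F) = N + N*(2 + 2*F) (S(N, F) = N + (2 + F + F)*N = N + (2 + 2*F)*N = N + N*(2 + 2*F))
(-243256 + 247925)*(223575 + S(452, -259)) + (22007 + U)/(-182885 + 33229) = (-243256 + 247925)*(223575 + 452*(3 + 2*(-259))) + (22007 - 20427)/(-182885 + 33229) = 4669*(223575 + 452*(3 - 518)) + 1580/(-149656) = 4669*(223575 + 452*(-515)) + 1580*(-1/149656) = 4669*(223575 - 232780) - 395/37414 = 4669*(-9205) - 395/37414 = -42978145 - 395/37414 = -1607984317425/37414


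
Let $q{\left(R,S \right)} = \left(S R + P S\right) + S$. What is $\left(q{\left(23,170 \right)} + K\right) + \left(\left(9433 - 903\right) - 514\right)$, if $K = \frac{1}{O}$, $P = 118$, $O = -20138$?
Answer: $\frac{647557527}{20138} \approx 32156.0$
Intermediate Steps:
$q{\left(R,S \right)} = 119 S + R S$ ($q{\left(R,S \right)} = \left(S R + 118 S\right) + S = \left(R S + 118 S\right) + S = \left(118 S + R S\right) + S = 119 S + R S$)
$K = - \frac{1}{20138}$ ($K = \frac{1}{-20138} = - \frac{1}{20138} \approx -4.9657 \cdot 10^{-5}$)
$\left(q{\left(23,170 \right)} + K\right) + \left(\left(9433 - 903\right) - 514\right) = \left(170 \left(119 + 23\right) - \frac{1}{20138}\right) + \left(\left(9433 - 903\right) - 514\right) = \left(170 \cdot 142 - \frac{1}{20138}\right) + \left(8530 - 514\right) = \left(24140 - \frac{1}{20138}\right) + 8016 = \frac{486131319}{20138} + 8016 = \frac{647557527}{20138}$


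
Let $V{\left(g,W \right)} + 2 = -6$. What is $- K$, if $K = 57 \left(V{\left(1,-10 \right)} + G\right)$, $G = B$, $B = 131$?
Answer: $-7011$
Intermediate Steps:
$G = 131$
$V{\left(g,W \right)} = -8$ ($V{\left(g,W \right)} = -2 - 6 = -8$)
$K = 7011$ ($K = 57 \left(-8 + 131\right) = 57 \cdot 123 = 7011$)
$- K = \left(-1\right) 7011 = -7011$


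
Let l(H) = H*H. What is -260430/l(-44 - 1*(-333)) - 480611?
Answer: -40141371761/83521 ≈ -4.8061e+5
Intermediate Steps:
l(H) = H²
-260430/l(-44 - 1*(-333)) - 480611 = -260430/(-44 - 1*(-333))² - 480611 = -260430/(-44 + 333)² - 480611 = -260430/(289²) - 480611 = -260430/83521 - 480611 = -40141371761/83521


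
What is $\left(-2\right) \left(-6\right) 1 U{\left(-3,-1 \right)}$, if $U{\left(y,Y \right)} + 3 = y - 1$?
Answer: $-84$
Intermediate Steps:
$U{\left(y,Y \right)} = -4 + y$ ($U{\left(y,Y \right)} = -3 + \left(y - 1\right) = -3 + \left(-1 + y\right) = -4 + y$)
$\left(-2\right) \left(-6\right) 1 U{\left(-3,-1 \right)} = \left(-2\right) \left(-6\right) 1 \left(-4 - 3\right) = 12 \cdot 1 \left(-7\right) = 12 \left(-7\right) = -84$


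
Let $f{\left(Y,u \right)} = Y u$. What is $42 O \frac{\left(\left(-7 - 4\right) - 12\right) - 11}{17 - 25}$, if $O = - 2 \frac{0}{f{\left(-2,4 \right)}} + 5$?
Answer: $\frac{1785}{2} \approx 892.5$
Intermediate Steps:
$O = 5$ ($O = - 2 \frac{0}{\left(-2\right) 4} + 5 = - 2 \frac{0}{-8} + 5 = - 2 \cdot 0 \left(- \frac{1}{8}\right) + 5 = \left(-2\right) 0 + 5 = 0 + 5 = 5$)
$42 O \frac{\left(\left(-7 - 4\right) - 12\right) - 11}{17 - 25} = 42 \cdot 5 \frac{\left(\left(-7 - 4\right) - 12\right) - 11}{17 - 25} = 210 \frac{\left(-11 - 12\right) - 11}{-8} = 210 \left(-23 - 11\right) \left(- \frac{1}{8}\right) = 210 \left(\left(-34\right) \left(- \frac{1}{8}\right)\right) = 210 \cdot \frac{17}{4} = \frac{1785}{2}$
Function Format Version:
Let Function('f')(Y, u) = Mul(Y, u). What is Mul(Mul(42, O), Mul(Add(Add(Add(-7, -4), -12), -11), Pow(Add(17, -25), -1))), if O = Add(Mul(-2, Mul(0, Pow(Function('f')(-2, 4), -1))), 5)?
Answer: Rational(1785, 2) ≈ 892.50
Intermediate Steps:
O = 5 (O = Add(Mul(-2, Mul(0, Pow(Mul(-2, 4), -1))), 5) = Add(Mul(-2, Mul(0, Pow(-8, -1))), 5) = Add(Mul(-2, Mul(0, Rational(-1, 8))), 5) = Add(Mul(-2, 0), 5) = Add(0, 5) = 5)
Mul(Mul(42, O), Mul(Add(Add(Add(-7, -4), -12), -11), Pow(Add(17, -25), -1))) = Mul(Mul(42, 5), Mul(Add(Add(Add(-7, -4), -12), -11), Pow(Add(17, -25), -1))) = Mul(210, Mul(Add(Add(-11, -12), -11), Pow(-8, -1))) = Mul(210, Mul(Add(-23, -11), Rational(-1, 8))) = Mul(210, Mul(-34, Rational(-1, 8))) = Mul(210, Rational(17, 4)) = Rational(1785, 2)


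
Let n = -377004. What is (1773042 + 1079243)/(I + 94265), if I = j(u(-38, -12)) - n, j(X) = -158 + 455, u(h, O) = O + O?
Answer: 2852285/471566 ≈ 6.0485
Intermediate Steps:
u(h, O) = 2*O
j(X) = 297
I = 377301 (I = 297 - 1*(-377004) = 297 + 377004 = 377301)
(1773042 + 1079243)/(I + 94265) = (1773042 + 1079243)/(377301 + 94265) = 2852285/471566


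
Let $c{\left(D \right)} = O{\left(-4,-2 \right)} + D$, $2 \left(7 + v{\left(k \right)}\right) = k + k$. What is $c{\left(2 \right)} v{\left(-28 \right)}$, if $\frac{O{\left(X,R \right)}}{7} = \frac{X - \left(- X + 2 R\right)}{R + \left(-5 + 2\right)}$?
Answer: $-266$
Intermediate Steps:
$v{\left(k \right)} = -7 + k$ ($v{\left(k \right)} = -7 + \frac{k + k}{2} = -7 + \frac{2 k}{2} = -7 + k$)
$O{\left(X,R \right)} = \frac{7 \left(- 2 R + 2 X\right)}{-3 + R}$ ($O{\left(X,R \right)} = 7 \frac{X - \left(- X + 2 R\right)}{R + \left(-5 + 2\right)} = 7 \frac{X - \left(- X + 2 R\right)}{R - 3} = 7 \frac{- 2 R + 2 X}{-3 + R} = \frac{7 \left(- 2 R + 2 X\right)}{-3 + R}$)
$c{\left(D \right)} = \frac{28}{5} + D$ ($c{\left(D \right)} = \frac{14 \left(-4 - -2\right)}{-3 - 2} + D = \frac{14 \left(-4 + 2\right)}{-5} + D = 14 \left(- \frac{1}{5}\right) \left(-2\right) + D = \frac{28}{5} + D$)
$c{\left(2 \right)} v{\left(-28 \right)} = \left(\frac{28}{5} + 2\right) \left(-7 - 28\right) = \frac{38}{5} \left(-35\right) = -266$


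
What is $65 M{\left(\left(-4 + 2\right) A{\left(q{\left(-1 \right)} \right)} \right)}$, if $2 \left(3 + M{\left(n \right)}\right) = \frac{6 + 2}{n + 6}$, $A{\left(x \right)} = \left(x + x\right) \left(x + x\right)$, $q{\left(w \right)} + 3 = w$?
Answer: $- \frac{12025}{61} \approx -197.13$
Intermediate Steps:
$q{\left(w \right)} = -3 + w$
$A{\left(x \right)} = 4 x^{2}$ ($A{\left(x \right)} = 2 x 2 x = 4 x^{2}$)
$M{\left(n \right)} = -3 + \frac{4}{6 + n}$ ($M{\left(n \right)} = -3 + \frac{\left(6 + 2\right) \frac{1}{n + 6}}{2} = -3 + \frac{8 \frac{1}{6 + n}}{2} = -3 + \frac{4}{6 + n}$)
$65 M{\left(\left(-4 + 2\right) A{\left(q{\left(-1 \right)} \right)} \right)} = 65 \frac{-14 - 3 \left(-4 + 2\right) 4 \left(-3 - 1\right)^{2}}{6 + \left(-4 + 2\right) 4 \left(-3 - 1\right)^{2}} = 65 \frac{-14 - 3 \left(- 2 \cdot 4 \left(-4\right)^{2}\right)}{6 - 2 \cdot 4 \left(-4\right)^{2}} = 65 \frac{-14 - 3 \left(- 2 \cdot 4 \cdot 16\right)}{6 - 2 \cdot 4 \cdot 16} = 65 \frac{-14 - 3 \left(\left(-2\right) 64\right)}{6 - 128} = 65 \frac{-14 - -384}{6 - 128} = 65 \frac{-14 + 384}{-122} = 65 \left(\left(- \frac{1}{122}\right) 370\right) = 65 \left(- \frac{185}{61}\right) = - \frac{12025}{61}$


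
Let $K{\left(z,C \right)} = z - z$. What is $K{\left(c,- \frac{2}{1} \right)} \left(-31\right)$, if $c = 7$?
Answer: $0$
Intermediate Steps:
$K{\left(z,C \right)} = 0$
$K{\left(c,- \frac{2}{1} \right)} \left(-31\right) = 0 \left(-31\right) = 0$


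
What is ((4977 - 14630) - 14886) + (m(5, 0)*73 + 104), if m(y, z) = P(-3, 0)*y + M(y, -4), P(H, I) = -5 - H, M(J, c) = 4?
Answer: -24873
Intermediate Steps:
m(y, z) = 4 - 2*y (m(y, z) = (-5 - 1*(-3))*y + 4 = (-5 + 3)*y + 4 = -2*y + 4 = 4 - 2*y)
((4977 - 14630) - 14886) + (m(5, 0)*73 + 104) = ((4977 - 14630) - 14886) + ((4 - 2*5)*73 + 104) = (-9653 - 14886) + ((4 - 10)*73 + 104) = -24539 + (-6*73 + 104) = -24539 + (-438 + 104) = -24539 - 334 = -24873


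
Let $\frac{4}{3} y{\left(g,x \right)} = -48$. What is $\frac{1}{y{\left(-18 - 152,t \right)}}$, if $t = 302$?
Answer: $- \frac{1}{36} \approx -0.027778$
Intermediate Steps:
$y{\left(g,x \right)} = -36$ ($y{\left(g,x \right)} = \frac{3}{4} \left(-48\right) = -36$)
$\frac{1}{y{\left(-18 - 152,t \right)}} = \frac{1}{-36} = - \frac{1}{36}$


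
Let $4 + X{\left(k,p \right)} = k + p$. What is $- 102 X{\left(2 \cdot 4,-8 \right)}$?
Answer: $408$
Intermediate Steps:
$X{\left(k,p \right)} = -4 + k + p$ ($X{\left(k,p \right)} = -4 + \left(k + p\right) = -4 + k + p$)
$- 102 X{\left(2 \cdot 4,-8 \right)} = - 102 \left(-4 + 2 \cdot 4 - 8\right) = - 102 \left(-4 + 8 - 8\right) = \left(-102\right) \left(-4\right) = 408$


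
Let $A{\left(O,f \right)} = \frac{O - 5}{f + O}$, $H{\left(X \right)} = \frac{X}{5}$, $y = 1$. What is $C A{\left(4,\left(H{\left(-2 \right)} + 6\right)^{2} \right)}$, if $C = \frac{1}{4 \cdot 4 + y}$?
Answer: $- \frac{25}{15028} \approx -0.0016636$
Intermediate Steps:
$H{\left(X \right)} = \frac{X}{5}$ ($H{\left(X \right)} = X \frac{1}{5} = \frac{X}{5}$)
$A{\left(O,f \right)} = \frac{-5 + O}{O + f}$
$C = \frac{1}{17}$ ($C = \frac{1}{4 \cdot 4 + 1} = \frac{1}{16 + 1} = \frac{1}{17} \approx 0.058824$)
$C A{\left(4,\left(H{\left(-2 \right)} + 6\right)^{2} \right)} = \frac{\frac{1}{4 + \left(\frac{1}{5} \left(-2\right) + 6\right)^{2}} \left(-5 + 4\right)}{17} = \frac{\frac{1}{4 + \left(- \frac{2}{5} + 6\right)^{2}} \left(-1\right)}{17} = \frac{\frac{1}{4 + \left(\frac{28}{5}\right)^{2}} \left(-1\right)}{17} = \frac{\frac{1}{4 + \frac{784}{25}} \left(-1\right)}{17} = \frac{\frac{1}{\frac{884}{25}} \left(-1\right)}{17} = \frac{\frac{25}{884} \left(-1\right)}{17} = \frac{1}{17} \left(- \frac{25}{884}\right) = - \frac{25}{15028}$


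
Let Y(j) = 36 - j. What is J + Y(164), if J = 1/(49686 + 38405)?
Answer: -11275647/88091 ≈ -128.00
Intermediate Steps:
J = 1/88091 ≈ 1.1352e-5
J + Y(164) = 1/88091 + (36 - 1*164) = 1/88091 + (36 - 164) = 1/88091 - 128 = -11275647/88091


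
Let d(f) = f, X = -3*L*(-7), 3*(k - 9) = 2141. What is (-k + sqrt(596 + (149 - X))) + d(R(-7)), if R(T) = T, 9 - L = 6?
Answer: -2189/3 + sqrt(682) ≈ -703.55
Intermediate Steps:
L = 3 (L = 9 - 1*6 = 9 - 6 = 3)
k = 2168/3 (k = 9 + (1/3)*2141 = 9 + 2141/3 = 2168/3 ≈ 722.67)
X = 63 (X = -3*3*(-7) = -9*(-7) = 63)
(-k + sqrt(596 + (149 - X))) + d(R(-7)) = (-1*2168/3 + sqrt(596 + (149 - 1*63))) - 7 = (-2168/3 + sqrt(596 + (149 - 63))) - 7 = (-2168/3 + sqrt(596 + 86)) - 7 = (-2168/3 + sqrt(682)) - 7 = -2189/3 + sqrt(682)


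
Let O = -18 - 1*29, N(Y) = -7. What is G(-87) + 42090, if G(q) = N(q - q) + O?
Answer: 42036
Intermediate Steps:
O = -47 (O = -18 - 29 = -47)
G(q) = -54 (G(q) = -7 - 47 = -54)
G(-87) + 42090 = -54 + 42090 = 42036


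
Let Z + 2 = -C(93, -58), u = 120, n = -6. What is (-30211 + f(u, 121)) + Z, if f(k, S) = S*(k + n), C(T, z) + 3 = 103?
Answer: -16519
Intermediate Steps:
C(T, z) = 100 (C(T, z) = -3 + 103 = 100)
Z = -102 (Z = -2 - 1*100 = -2 - 100 = -102)
f(k, S) = S*(-6 + k) (f(k, S) = S*(k - 6) = S*(-6 + k))
(-30211 + f(u, 121)) + Z = (-30211 + 121*(-6 + 120)) - 102 = (-30211 + 121*114) - 102 = (-30211 + 13794) - 102 = -16417 - 102 = -16519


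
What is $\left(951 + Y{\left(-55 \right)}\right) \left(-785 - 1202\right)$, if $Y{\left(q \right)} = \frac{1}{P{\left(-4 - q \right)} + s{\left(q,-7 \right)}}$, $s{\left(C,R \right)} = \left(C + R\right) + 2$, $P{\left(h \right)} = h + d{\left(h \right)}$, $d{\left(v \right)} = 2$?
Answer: $- \frac{13225472}{7} \approx -1.8894 \cdot 10^{6}$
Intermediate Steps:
$P{\left(h \right)} = 2 + h$ ($P{\left(h \right)} = h + 2 = 2 + h$)
$s{\left(C,R \right)} = 2 + C + R$
$Y{\left(q \right)} = - \frac{1}{7}$ ($Y{\left(q \right)} = \frac{1}{\left(2 - \left(4 + q\right)\right) + \left(2 + q - 7\right)} = \frac{1}{\left(-2 - q\right) + \left(-5 + q\right)} = \frac{1}{-7} = - \frac{1}{7}$)
$\left(951 + Y{\left(-55 \right)}\right) \left(-785 - 1202\right) = \left(951 - \frac{1}{7}\right) \left(-785 - 1202\right) = \frac{6656}{7} \left(-1987\right) = - \frac{13225472}{7}$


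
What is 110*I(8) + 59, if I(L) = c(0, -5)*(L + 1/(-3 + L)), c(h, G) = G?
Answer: -4451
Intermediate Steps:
I(L) = -5*L - 5/(-3 + L) (I(L) = -5*(L + 1/(-3 + L)) = -5*L - 5/(-3 + L))
110*I(8) + 59 = 110*(5*(-1 - 1*8² + 3*8)/(-3 + 8)) + 59 = 110*(5*(-1 - 1*64 + 24)/5) + 59 = 110*(5*(⅕)*(-1 - 64 + 24)) + 59 = 110*(5*(⅕)*(-41)) + 59 = 110*(-41) + 59 = -4510 + 59 = -4451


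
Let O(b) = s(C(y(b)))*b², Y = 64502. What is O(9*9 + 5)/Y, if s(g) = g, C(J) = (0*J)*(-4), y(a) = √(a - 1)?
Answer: 0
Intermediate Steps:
y(a) = √(-1 + a)
C(J) = 0 (C(J) = 0*(-4) = 0)
O(b) = 0 (O(b) = 0*b² = 0)
O(9*9 + 5)/Y = 0/64502 = 0*(1/64502) = 0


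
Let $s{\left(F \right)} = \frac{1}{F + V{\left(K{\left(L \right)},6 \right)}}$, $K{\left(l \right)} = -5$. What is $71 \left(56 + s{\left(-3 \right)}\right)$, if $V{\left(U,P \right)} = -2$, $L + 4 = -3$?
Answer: $\frac{19809}{5} \approx 3961.8$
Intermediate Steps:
$L = -7$ ($L = -4 - 3 = -7$)
$s{\left(F \right)} = \frac{1}{-2 + F}$ ($s{\left(F \right)} = \frac{1}{F - 2} = \frac{1}{-2 + F}$)
$71 \left(56 + s{\left(-3 \right)}\right) = 71 \left(56 + \frac{1}{-2 - 3}\right) = 71 \left(56 + \frac{1}{-5}\right) = 71 \left(56 - \frac{1}{5}\right) = 71 \cdot \frac{279}{5} = \frac{19809}{5}$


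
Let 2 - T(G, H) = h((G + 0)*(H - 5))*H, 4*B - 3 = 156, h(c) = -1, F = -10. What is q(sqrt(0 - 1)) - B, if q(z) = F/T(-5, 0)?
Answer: -179/4 ≈ -44.750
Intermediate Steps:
B = 159/4 (B = 3/4 + (1/4)*156 = 3/4 + 39 = 159/4 ≈ 39.750)
T(G, H) = 2 + H (T(G, H) = 2 - (-1)*H = 2 + H)
q(z) = -5 (q(z) = -10/(2 + 0) = -10/2 = -10*1/2 = -5)
q(sqrt(0 - 1)) - B = -5 - 1*159/4 = -5 - 159/4 = -179/4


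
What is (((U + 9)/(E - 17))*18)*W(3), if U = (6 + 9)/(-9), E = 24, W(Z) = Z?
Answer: 396/7 ≈ 56.571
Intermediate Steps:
U = -5/3 (U = 15*(-1/9) = -5/3 ≈ -1.6667)
(((U + 9)/(E - 17))*18)*W(3) = (((-5/3 + 9)/(24 - 17))*18)*3 = (((22/3)/7)*18)*3 = (((22/3)*(1/7))*18)*3 = ((22/21)*18)*3 = (132/7)*3 = 396/7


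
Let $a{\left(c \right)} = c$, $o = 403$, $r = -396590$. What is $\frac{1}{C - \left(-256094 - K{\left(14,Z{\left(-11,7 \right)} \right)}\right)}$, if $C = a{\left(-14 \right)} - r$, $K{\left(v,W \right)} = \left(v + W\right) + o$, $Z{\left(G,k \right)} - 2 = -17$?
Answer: $\frac{1}{653072} \approx 1.5312 \cdot 10^{-6}$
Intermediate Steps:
$Z{\left(G,k \right)} = -15$ ($Z{\left(G,k \right)} = 2 - 17 = -15$)
$K{\left(v,W \right)} = 403 + W + v$ ($K{\left(v,W \right)} = \left(v + W\right) + 403 = \left(W + v\right) + 403 = 403 + W + v$)
$C = 396576$ ($C = -14 - -396590 = -14 + 396590 = 396576$)
$\frac{1}{C - \left(-256094 - K{\left(14,Z{\left(-11,7 \right)} \right)}\right)} = \frac{1}{396576 + \left(\left(268145 + \left(403 - 15 + 14\right)\right) - 12051\right)} = \frac{1}{396576 + \left(\left(268145 + 402\right) - 12051\right)} = \frac{1}{396576 + \left(268547 - 12051\right)} = \frac{1}{396576 + 256496} = \frac{1}{653072}$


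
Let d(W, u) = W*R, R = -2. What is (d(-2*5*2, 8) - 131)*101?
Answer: -9191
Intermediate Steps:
d(W, u) = -2*W (d(W, u) = W*(-2) = -2*W)
(d(-2*5*2, 8) - 131)*101 = (-2*(-2*5)*2 - 131)*101 = (-(-20)*2 - 131)*101 = (-2*(-20) - 131)*101 = (40 - 131)*101 = -91*101 = -9191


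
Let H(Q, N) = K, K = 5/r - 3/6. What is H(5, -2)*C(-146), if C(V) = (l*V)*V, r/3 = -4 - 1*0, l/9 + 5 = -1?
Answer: 1055142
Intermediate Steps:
l = -54 (l = -45 + 9*(-1) = -45 - 9 = -54)
r = -12 (r = 3*(-4 - 1*0) = 3*(-4 + 0) = 3*(-4) = -12)
K = -11/12 (K = 5/(-12) - 3/6 = 5*(-1/12) - 3*1/6 = -5/12 - 1/2 = -11/12 ≈ -0.91667)
H(Q, N) = -11/12
C(V) = -54*V**2 (C(V) = (-54*V)*V = -54*V**2)
H(5, -2)*C(-146) = -(-99)*(-146)**2/2 = -(-99)*21316/2 = -11/12*(-1151064) = 1055142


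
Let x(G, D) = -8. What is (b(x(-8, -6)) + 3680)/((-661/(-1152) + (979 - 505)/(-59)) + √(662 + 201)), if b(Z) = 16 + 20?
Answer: 128064903501312/3729658419311 + 17166615773184*√863/3729658419311 ≈ 169.55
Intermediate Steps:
b(Z) = 36
(b(x(-8, -6)) + 3680)/((-661/(-1152) + (979 - 505)/(-59)) + √(662 + 201)) = (36 + 3680)/((-661/(-1152) + (979 - 505)/(-59)) + √(662 + 201)) = 3716/((-661*(-1/1152) + 474*(-1/59)) + √863) = 3716/((661/1152 - 474/59) + √863) = 3716/(-507049/67968 + √863)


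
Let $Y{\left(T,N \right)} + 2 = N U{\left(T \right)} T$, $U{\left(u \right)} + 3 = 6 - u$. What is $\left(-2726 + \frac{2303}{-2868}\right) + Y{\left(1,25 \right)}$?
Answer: $- \frac{7682807}{2868} \approx -2678.8$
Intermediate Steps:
$U{\left(u \right)} = 3 - u$ ($U{\left(u \right)} = -3 - \left(-6 + u\right) = 3 - u$)
$Y{\left(T,N \right)} = -2 + N T \left(3 - T\right)$ ($Y{\left(T,N \right)} = -2 + N \left(3 - T\right) T = -2 + N T \left(3 - T\right)$)
$\left(-2726 + \frac{2303}{-2868}\right) + Y{\left(1,25 \right)} = \left(-2726 + \frac{2303}{-2868}\right) - \left(2 + 25 \cdot 1 \left(-3 + 1\right)\right) = \left(-2726 + 2303 \left(- \frac{1}{2868}\right)\right) - \left(2 + 25 \cdot 1 \left(-2\right)\right) = \left(-2726 - \frac{2303}{2868}\right) + \left(-2 + 50\right) = - \frac{7820471}{2868} + 48 = - \frac{7682807}{2868}$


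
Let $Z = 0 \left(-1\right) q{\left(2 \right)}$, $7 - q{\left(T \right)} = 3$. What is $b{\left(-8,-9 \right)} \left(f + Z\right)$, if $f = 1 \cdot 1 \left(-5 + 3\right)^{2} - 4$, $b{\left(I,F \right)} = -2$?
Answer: $0$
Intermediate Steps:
$q{\left(T \right)} = 4$ ($q{\left(T \right)} = 7 - 3 = 4$)
$Z = 0$ ($Z = 0 \left(-1\right) 4 = 0 \cdot 4 = 0$)
$f = 0$ ($f = 1 \left(-2\right)^{2} - 4 = 1 \cdot 4 - 4 = 4 - 4 = 0$)
$b{\left(-8,-9 \right)} \left(f + Z\right) = - 2 \left(0 + 0\right) = \left(-2\right) 0 = 0$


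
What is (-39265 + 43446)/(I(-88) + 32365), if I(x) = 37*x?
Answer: 4181/29109 ≈ 0.14363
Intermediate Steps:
(-39265 + 43446)/(I(-88) + 32365) = (-39265 + 43446)/(37*(-88) + 32365) = 4181/(-3256 + 32365) = 4181/29109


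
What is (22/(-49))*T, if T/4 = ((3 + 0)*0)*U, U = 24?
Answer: 0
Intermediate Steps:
T = 0 (T = 4*(((3 + 0)*0)*24) = 4*((3*0)*24) = 4*(0*24) = 4*0 = 0)
(22/(-49))*T = (22/(-49))*0 = (22*(-1/49))*0 = -22/49*0 = 0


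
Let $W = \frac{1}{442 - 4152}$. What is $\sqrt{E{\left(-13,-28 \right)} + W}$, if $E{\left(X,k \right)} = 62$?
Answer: $\frac{\sqrt{853370490}}{3710} \approx 7.874$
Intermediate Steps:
$W = - \frac{1}{3710}$ ($W = \frac{1}{-3710} = - \frac{1}{3710} \approx -0.00026954$)
$\sqrt{E{\left(-13,-28 \right)} + W} = \sqrt{62 - \frac{1}{3710}} = \sqrt{\frac{230019}{3710}} = \frac{\sqrt{853370490}}{3710}$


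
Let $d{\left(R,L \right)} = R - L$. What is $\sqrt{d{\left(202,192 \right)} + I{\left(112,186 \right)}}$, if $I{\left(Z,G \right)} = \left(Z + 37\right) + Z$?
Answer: $\sqrt{271} \approx 16.462$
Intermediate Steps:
$I{\left(Z,G \right)} = 37 + 2 Z$ ($I{\left(Z,G \right)} = \left(37 + Z\right) + Z = 37 + 2 Z$)
$\sqrt{d{\left(202,192 \right)} + I{\left(112,186 \right)}} = \sqrt{\left(202 - 192\right) + \left(37 + 2 \cdot 112\right)} = \sqrt{\left(202 - 192\right) + \left(37 + 224\right)} = \sqrt{10 + 261} = \sqrt{271}$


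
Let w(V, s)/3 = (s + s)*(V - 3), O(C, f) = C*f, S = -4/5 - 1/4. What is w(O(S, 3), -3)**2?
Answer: 1225449/100 ≈ 12254.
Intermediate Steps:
S = -21/20 (S = -4*1/5 - 1*1/4 = -4/5 - 1/4 = -21/20 ≈ -1.0500)
w(V, s) = 6*s*(-3 + V) (w(V, s) = 3*((s + s)*(V - 3)) = 3*((2*s)*(-3 + V)) = 3*(2*s*(-3 + V)) = 6*s*(-3 + V))
w(O(S, 3), -3)**2 = (6*(-3)*(-3 - 21/20*3))**2 = (6*(-3)*(-3 - 63/20))**2 = (6*(-3)*(-123/20))**2 = (1107/10)**2 = 1225449/100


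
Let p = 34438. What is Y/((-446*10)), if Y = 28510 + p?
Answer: -15737/1115 ≈ -14.114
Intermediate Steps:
Y = 62948 (Y = 28510 + 34438 = 62948)
Y/((-446*10)) = 62948/((-446*10)) = 62948/(-4460) = 62948*(-1/4460) = -15737/1115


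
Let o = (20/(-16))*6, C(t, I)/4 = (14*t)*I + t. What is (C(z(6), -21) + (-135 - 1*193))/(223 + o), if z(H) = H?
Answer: -14720/431 ≈ -34.153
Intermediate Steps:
C(t, I) = 4*t + 56*I*t (C(t, I) = 4*((14*t)*I + t) = 4*(14*I*t + t) = 4*(t + 14*I*t) = 4*t + 56*I*t)
o = -15/2 (o = (20*(-1/16))*6 = -5/4*6 = -15/2 ≈ -7.5000)
(C(z(6), -21) + (-135 - 1*193))/(223 + o) = (4*6*(1 + 14*(-21)) + (-135 - 1*193))/(223 - 15/2) = (4*6*(1 - 294) + (-135 - 193))/(431/2) = (4*6*(-293) - 328)*(2/431) = (-7032 - 328)*(2/431) = -7360*2/431 = -14720/431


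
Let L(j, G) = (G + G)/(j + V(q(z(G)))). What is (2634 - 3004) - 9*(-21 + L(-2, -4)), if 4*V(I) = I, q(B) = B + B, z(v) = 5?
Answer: -37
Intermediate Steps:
q(B) = 2*B
V(I) = I/4
L(j, G) = 2*G/(5/2 + j) (L(j, G) = (G + G)/(j + (2*5)/4) = (2*G)/(j + (¼)*10) = (2*G)/(j + 5/2) = (2*G)/(5/2 + j) = 2*G/(5/2 + j))
(2634 - 3004) - 9*(-21 + L(-2, -4)) = (2634 - 3004) - 9*(-21 + 4*(-4)/(5 + 2*(-2))) = -370 - 9*(-21 + 4*(-4)/(5 - 4)) = -370 - 9*(-21 + 4*(-4)/1) = -370 - 9*(-21 + 4*(-4)*1) = -370 - 9*(-21 - 16) = -370 - 9*(-37) = -370 + 333 = -37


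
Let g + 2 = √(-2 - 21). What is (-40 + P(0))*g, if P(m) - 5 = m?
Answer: 70 - 35*I*√23 ≈ 70.0 - 167.85*I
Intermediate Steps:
P(m) = 5 + m
g = -2 + I*√23 (g = -2 + √(-2 - 21) = -2 + √(-23) = -2 + I*√23 ≈ -2.0 + 4.7958*I)
(-40 + P(0))*g = (-40 + (5 + 0))*(-2 + I*√23) = (-40 + 5)*(-2 + I*√23) = -35*(-2 + I*√23) = 70 - 35*I*√23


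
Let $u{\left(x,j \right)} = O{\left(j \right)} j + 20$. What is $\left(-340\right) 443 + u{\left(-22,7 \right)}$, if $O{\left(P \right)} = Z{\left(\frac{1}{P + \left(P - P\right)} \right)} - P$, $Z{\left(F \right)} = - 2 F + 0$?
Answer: $-150651$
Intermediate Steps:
$Z{\left(F \right)} = - 2 F$
$O{\left(P \right)} = - P - \frac{2}{P}$ ($O{\left(P \right)} = - \frac{2}{P + \left(P - P\right)} - P = - \frac{2}{P + 0} - P = - \frac{2}{P} - P = - P - \frac{2}{P}$)
$u{\left(x,j \right)} = 20 + j \left(- j - \frac{2}{j}\right)$ ($u{\left(x,j \right)} = \left(- j - \frac{2}{j}\right) j + 20 = j \left(- j - \frac{2}{j}\right) + 20 = 20 + j \left(- j - \frac{2}{j}\right)$)
$\left(-340\right) 443 + u{\left(-22,7 \right)} = \left(-340\right) 443 + \left(18 - 7^{2}\right) = -150620 + \left(18 - 49\right) = -150620 - 31 = -150651$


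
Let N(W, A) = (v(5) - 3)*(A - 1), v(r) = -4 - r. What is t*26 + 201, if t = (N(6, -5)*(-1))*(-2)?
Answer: 3945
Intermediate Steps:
N(W, A) = 12 - 12*A (N(W, A) = ((-4 - 1*5) - 3)*(A - 1) = ((-4 - 5) - 3)*(-1 + A) = (-9 - 3)*(-1 + A) = -12*(-1 + A) = 12 - 12*A)
t = 144 (t = ((12 - 12*(-5))*(-1))*(-2) = ((12 + 60)*(-1))*(-2) = (72*(-1))*(-2) = -72*(-2) = 144)
t*26 + 201 = 144*26 + 201 = 3744 + 201 = 3945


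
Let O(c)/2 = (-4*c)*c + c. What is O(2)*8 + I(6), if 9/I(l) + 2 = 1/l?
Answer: -2518/11 ≈ -228.91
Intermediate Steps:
O(c) = -8*c² + 2*c (O(c) = 2*((-4*c)*c + c) = 2*(-4*c² + c) = 2*(c - 4*c²) = -8*c² + 2*c)
I(l) = 9/(-2 + 1/l)
O(2)*8 + I(6) = (2*2*(1 - 4*2))*8 - 9*6/(-1 + 2*6) = (2*2*(1 - 8))*8 - 9*6/(-1 + 12) = (2*2*(-7))*8 - 9*6/11 = -28*8 - 9*6*1/11 = -224 - 54/11 = -2518/11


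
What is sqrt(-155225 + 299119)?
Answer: sqrt(143894) ≈ 379.33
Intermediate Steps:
sqrt(-155225 + 299119) = sqrt(143894)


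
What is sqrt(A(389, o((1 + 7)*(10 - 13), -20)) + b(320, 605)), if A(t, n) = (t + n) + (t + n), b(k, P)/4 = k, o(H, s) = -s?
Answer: sqrt(2098) ≈ 45.804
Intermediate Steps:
b(k, P) = 4*k
A(t, n) = 2*n + 2*t (A(t, n) = (n + t) + (n + t) = 2*n + 2*t)
sqrt(A(389, o((1 + 7)*(10 - 13), -20)) + b(320, 605)) = sqrt((2*(-1*(-20)) + 2*389) + 4*320) = sqrt((2*20 + 778) + 1280) = sqrt((40 + 778) + 1280) = sqrt(818 + 1280) = sqrt(2098)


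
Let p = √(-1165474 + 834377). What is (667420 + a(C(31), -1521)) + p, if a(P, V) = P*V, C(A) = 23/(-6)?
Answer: 1346501/2 + I*√331097 ≈ 6.7325e+5 + 575.41*I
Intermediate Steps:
C(A) = -23/6 (C(A) = 23*(-⅙) = -23/6)
p = I*√331097 (p = √(-331097) = I*√331097 ≈ 575.41*I)
(667420 + a(C(31), -1521)) + p = (667420 - 23/6*(-1521)) + I*√331097 = (667420 + 11661/2) + I*√331097 = 1346501/2 + I*√331097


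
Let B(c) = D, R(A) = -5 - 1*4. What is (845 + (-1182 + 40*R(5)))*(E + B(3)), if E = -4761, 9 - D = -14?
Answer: 3302386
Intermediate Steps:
D = 23 (D = 9 - 1*(-14) = 9 + 14 = 23)
R(A) = -9 (R(A) = -5 - 4 = -9)
B(c) = 23
(845 + (-1182 + 40*R(5)))*(E + B(3)) = (845 + (-1182 + 40*(-9)))*(-4761 + 23) = (845 + (-1182 - 360))*(-4738) = (845 - 1542)*(-4738) = -697*(-4738) = 3302386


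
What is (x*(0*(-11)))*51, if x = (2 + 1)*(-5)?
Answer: 0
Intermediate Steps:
x = -15 (x = 3*(-5) = -15)
(x*(0*(-11)))*51 = -0*(-11)*51 = -15*0*51 = 0*51 = 0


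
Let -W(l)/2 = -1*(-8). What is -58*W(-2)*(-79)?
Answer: -73312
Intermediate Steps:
W(l) = -16 (W(l) = -(-2)*(-8) = -2*8 = -16)
-58*W(-2)*(-79) = -58*(-16)*(-79) = 928*(-79) = -73312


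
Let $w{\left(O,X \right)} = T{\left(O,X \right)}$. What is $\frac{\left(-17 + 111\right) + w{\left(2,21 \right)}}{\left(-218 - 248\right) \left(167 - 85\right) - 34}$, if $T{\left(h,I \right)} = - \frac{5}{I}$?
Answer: $- \frac{1969}{803166} \approx -0.0024515$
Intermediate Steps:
$w{\left(O,X \right)} = - \frac{5}{X}$
$\frac{\left(-17 + 111\right) + w{\left(2,21 \right)}}{\left(-218 - 248\right) \left(167 - 85\right) - 34} = \frac{\left(-17 + 111\right) - \frac{5}{21}}{\left(-218 - 248\right) \left(167 - 85\right) - 34} = \frac{94 - \frac{5}{21}}{\left(-466\right) 82 - 34} = \frac{94 - \frac{5}{21}}{-38212 - 34} = \frac{1969}{21 \left(-38246\right)} = \frac{1969}{21} \left(- \frac{1}{38246}\right) = - \frac{1969}{803166}$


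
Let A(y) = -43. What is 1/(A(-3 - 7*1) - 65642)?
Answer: -1/65685 ≈ -1.5224e-5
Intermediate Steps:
1/(A(-3 - 7*1) - 65642) = 1/(-43 - 65642) = 1/(-65685) = -1/65685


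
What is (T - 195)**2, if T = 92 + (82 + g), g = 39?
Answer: 324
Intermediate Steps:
T = 213 (T = 92 + (82 + 39) = 92 + 121 = 213)
(T - 195)**2 = (213 - 195)**2 = 18**2 = 324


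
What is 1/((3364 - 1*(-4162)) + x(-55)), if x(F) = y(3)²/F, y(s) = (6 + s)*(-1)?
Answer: 55/413849 ≈ 0.00013290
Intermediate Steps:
y(s) = -6 - s
x(F) = 81/F (x(F) = (-6 - 1*3)²/F = (-6 - 3)²/F = (-9)²/F = 81/F)
1/((3364 - 1*(-4162)) + x(-55)) = 1/((3364 - 1*(-4162)) + 81/(-55)) = 1/((3364 + 4162) + 81*(-1/55)) = 1/(7526 - 81/55) = 1/(413849/55) = 55/413849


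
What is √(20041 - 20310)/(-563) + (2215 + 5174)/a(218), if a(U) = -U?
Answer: -7389/218 - I*√269/563 ≈ -33.894 - 0.029132*I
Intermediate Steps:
√(20041 - 20310)/(-563) + (2215 + 5174)/a(218) = √(20041 - 20310)/(-563) + (2215 + 5174)/((-1*218)) = √(-269)*(-1/563) + 7389/(-218) = (I*√269)*(-1/563) + 7389*(-1/218) = -I*√269/563 - 7389/218 = -7389/218 - I*√269/563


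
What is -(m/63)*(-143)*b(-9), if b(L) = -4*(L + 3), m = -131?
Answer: -149864/21 ≈ -7136.4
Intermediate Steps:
b(L) = -12 - 4*L (b(L) = -4*(3 + L) = -12 - 4*L)
-(m/63)*(-143)*b(-9) = --131/63*(-143)*(-12 - 4*(-9)) = --131*1/63*(-143)*(-12 + 36) = -(-131/63*(-143))*24 = -18733*24/63 = -1*149864/21 = -149864/21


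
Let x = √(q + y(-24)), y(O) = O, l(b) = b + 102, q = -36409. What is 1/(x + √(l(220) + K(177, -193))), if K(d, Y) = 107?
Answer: 1/(√429 + I*√36433) ≈ 0.00056189 - 0.0051781*I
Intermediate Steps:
l(b) = 102 + b
x = I*√36433 (x = √(-36409 - 24) = √(-36433) = I*√36433 ≈ 190.87*I)
1/(x + √(l(220) + K(177, -193))) = 1/(I*√36433 + √((102 + 220) + 107)) = 1/(I*√36433 + √(322 + 107)) = 1/(I*√36433 + √429) = 1/(√429 + I*√36433)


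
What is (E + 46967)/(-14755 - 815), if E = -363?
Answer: -23302/7785 ≈ -2.9932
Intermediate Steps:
(E + 46967)/(-14755 - 815) = (-363 + 46967)/(-14755 - 815) = 46604/(-15570) = 46604*(-1/15570) = -23302/7785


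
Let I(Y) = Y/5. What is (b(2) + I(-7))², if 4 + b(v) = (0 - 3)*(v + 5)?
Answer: 17424/25 ≈ 696.96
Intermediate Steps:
I(Y) = Y/5 (I(Y) = Y*(⅕) = Y/5)
b(v) = -19 - 3*v (b(v) = -4 + (0 - 3)*(v + 5) = -4 - 3*(5 + v) = -4 + (-15 - 3*v) = -19 - 3*v)
(b(2) + I(-7))² = ((-19 - 3*2) + (⅕)*(-7))² = ((-19 - 6) - 7/5)² = (-25 - 7/5)² = (-132/5)² = 17424/25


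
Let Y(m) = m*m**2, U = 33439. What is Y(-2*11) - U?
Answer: -44087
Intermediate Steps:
Y(m) = m**3
Y(-2*11) - U = (-2*11)**3 - 1*33439 = (-22)**3 - 33439 = -10648 - 33439 = -44087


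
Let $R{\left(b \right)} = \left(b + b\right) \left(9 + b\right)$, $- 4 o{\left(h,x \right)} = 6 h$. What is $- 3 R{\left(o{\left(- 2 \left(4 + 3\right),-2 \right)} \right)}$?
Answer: $-3780$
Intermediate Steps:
$o{\left(h,x \right)} = - \frac{3 h}{2}$ ($o{\left(h,x \right)} = - \frac{6 h}{4} = - \frac{3 h}{2}$)
$R{\left(b \right)} = 2 b \left(9 + b\right)$
$- 3 R{\left(o{\left(- 2 \left(4 + 3\right),-2 \right)} \right)} = - 3 \cdot 2 \left(- \frac{3 \left(- 2 \left(4 + 3\right)\right)}{2}\right) \left(9 - \frac{3 \left(- 2 \left(4 + 3\right)\right)}{2}\right) = - 3 \cdot 2 \left(- \frac{3 \left(\left(-2\right) 7\right)}{2}\right) \left(9 - \frac{3 \left(\left(-2\right) 7\right)}{2}\right) = - 3 \cdot 2 \left(\left(- \frac{3}{2}\right) \left(-14\right)\right) \left(9 - -21\right) = - 3 \cdot 2 \cdot 21 \left(9 + 21\right) = - 3 \cdot 2 \cdot 21 \cdot 30 = \left(-3\right) 1260 = -3780$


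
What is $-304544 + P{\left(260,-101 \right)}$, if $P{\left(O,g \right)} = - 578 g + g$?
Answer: $-246267$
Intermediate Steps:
$P{\left(O,g \right)} = - 577 g$
$-304544 + P{\left(260,-101 \right)} = -304544 - -58277 = -304544 + 58277 = -246267$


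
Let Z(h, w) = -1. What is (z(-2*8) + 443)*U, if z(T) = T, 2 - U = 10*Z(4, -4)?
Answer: 5124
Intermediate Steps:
U = 12 (U = 2 - 10*(-1) = 2 - 1*(-10) = 2 + 10 = 12)
(z(-2*8) + 443)*U = (-2*8 + 443)*12 = (-16 + 443)*12 = 427*12 = 5124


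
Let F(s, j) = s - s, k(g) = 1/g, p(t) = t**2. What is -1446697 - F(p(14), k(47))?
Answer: -1446697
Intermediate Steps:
F(s, j) = 0
-1446697 - F(p(14), k(47)) = -1446697 - 1*0 = -1446697 + 0 = -1446697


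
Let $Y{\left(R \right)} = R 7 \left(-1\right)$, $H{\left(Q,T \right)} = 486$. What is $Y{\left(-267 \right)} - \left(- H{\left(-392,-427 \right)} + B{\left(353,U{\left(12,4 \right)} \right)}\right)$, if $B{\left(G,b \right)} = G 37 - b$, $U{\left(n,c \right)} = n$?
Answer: $-10694$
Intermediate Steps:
$Y{\left(R \right)} = - 7 R$ ($Y{\left(R \right)} = 7 R \left(-1\right) = - 7 R$)
$B{\left(G,b \right)} = - b + 37 G$ ($B{\left(G,b \right)} = 37 G - b = - b + 37 G$)
$Y{\left(-267 \right)} - \left(- H{\left(-392,-427 \right)} + B{\left(353,U{\left(12,4 \right)} \right)}\right) = \left(-7\right) \left(-267\right) - \left(-486 - 12 + 13061\right) = 1869 + \left(486 - \left(-12 + 13061\right)\right) = 1869 + \left(486 - 13049\right) = 1869 - 12563 = -10694$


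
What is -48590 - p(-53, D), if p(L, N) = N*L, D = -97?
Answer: -53731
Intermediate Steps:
p(L, N) = L*N
-48590 - p(-53, D) = -48590 - (-53)*(-97) = -48590 - 1*5141 = -48590 - 5141 = -53731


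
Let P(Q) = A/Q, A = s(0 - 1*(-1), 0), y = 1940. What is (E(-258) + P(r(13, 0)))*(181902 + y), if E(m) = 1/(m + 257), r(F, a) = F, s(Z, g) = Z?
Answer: -2206104/13 ≈ -1.6970e+5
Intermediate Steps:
A = 1 (A = 0 - 1*(-1) = 0 + 1 = 1)
E(m) = 1/(257 + m)
P(Q) = 1/Q
(E(-258) + P(r(13, 0)))*(181902 + y) = (1/(257 - 258) + 1/13)*(181902 + 1940) = (1/(-1) + 1/13)*183842 = (-1 + 1/13)*183842 = -12/13*183842 = -2206104/13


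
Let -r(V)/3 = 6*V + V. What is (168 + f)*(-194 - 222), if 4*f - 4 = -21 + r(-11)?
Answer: -92144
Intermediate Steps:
r(V) = -21*V (r(V) = -3*(6*V + V) = -21*V)
f = 107/2 (f = 1 + (-21 - 21*(-11))/4 = 1 + (-21 + 231)/4 = 1 + (¼)*210 = 1 + 105/2 = 107/2 ≈ 53.500)
(168 + f)*(-194 - 222) = (168 + 107/2)*(-194 - 222) = (443/2)*(-416) = -92144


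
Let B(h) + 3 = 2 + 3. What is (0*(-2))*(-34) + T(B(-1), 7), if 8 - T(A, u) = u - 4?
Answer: 5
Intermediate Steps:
B(h) = 2 (B(h) = -3 + (2 + 3) = -3 + 5 = 2)
T(A, u) = 12 - u (T(A, u) = 8 - (u - 4) = 8 - (-4 + u) = 8 + (4 - u) = 12 - u)
(0*(-2))*(-34) + T(B(-1), 7) = (0*(-2))*(-34) + (12 - 1*7) = 0*(-34) + (12 - 7) = 0 + 5 = 5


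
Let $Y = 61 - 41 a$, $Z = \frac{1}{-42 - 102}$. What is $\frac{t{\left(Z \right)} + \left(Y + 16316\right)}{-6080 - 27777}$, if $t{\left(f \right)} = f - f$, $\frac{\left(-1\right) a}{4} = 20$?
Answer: $- \frac{19657}{33857} \approx -0.58059$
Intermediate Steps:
$Z = - \frac{1}{144}$ ($Z = \frac{1}{-144} = - \frac{1}{144} \approx -0.0069444$)
$a = -80$ ($a = \left(-4\right) 20 = -80$)
$Y = 3341$ ($Y = 61 - -3280 = 61 + 3280 = 3341$)
$t{\left(f \right)} = 0$
$\frac{t{\left(Z \right)} + \left(Y + 16316\right)}{-6080 - 27777} = \frac{0 + \left(3341 + 16316\right)}{-6080 - 27777} = \frac{0 + 19657}{-33857} = 19657 \left(- \frac{1}{33857}\right) = - \frac{19657}{33857}$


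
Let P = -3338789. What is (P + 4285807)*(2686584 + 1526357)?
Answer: 3989730959938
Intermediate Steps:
(P + 4285807)*(2686584 + 1526357) = (-3338789 + 4285807)*(2686584 + 1526357) = 947018*4212941 = 3989730959938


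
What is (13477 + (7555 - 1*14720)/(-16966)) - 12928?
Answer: 9321499/16966 ≈ 549.42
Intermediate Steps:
(13477 + (7555 - 1*14720)/(-16966)) - 12928 = (13477 + (7555 - 14720)*(-1/16966)) - 12928 = (13477 - 7165*(-1/16966)) - 12928 = (13477 + 7165/16966) - 12928 = 228657947/16966 - 12928 = 9321499/16966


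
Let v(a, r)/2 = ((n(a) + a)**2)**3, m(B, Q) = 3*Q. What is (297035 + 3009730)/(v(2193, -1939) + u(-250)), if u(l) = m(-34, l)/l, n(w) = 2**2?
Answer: 3306765/224910813903914786261 ≈ 1.4703e-14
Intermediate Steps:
n(w) = 4
u(l) = 3 (u(l) = (3*l)/l = 3)
v(a, r) = 2*(4 + a)**6 (v(a, r) = 2*((4 + a)**2)**3 = 2*(4 + a)**6)
(297035 + 3009730)/(v(2193, -1939) + u(-250)) = (297035 + 3009730)/(2*(4 + 2193)**6 + 3) = 3306765/(2*2197**6 + 3) = 3306765/(2*112455406951957393129 + 3) = 3306765/(224910813903914786258 + 3) = 3306765/224910813903914786261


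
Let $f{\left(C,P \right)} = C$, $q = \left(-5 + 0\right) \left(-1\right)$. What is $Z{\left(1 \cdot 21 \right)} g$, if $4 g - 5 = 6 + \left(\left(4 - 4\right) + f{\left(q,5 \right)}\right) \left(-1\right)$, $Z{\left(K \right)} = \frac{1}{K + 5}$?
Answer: $\frac{3}{52} \approx 0.057692$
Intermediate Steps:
$Z{\left(K \right)} = \frac{1}{5 + K}$
$q = 5$ ($q = \left(-5\right) \left(-1\right) = 5$)
$g = \frac{3}{2}$ ($g = \frac{5}{4} + \frac{6 + \left(\left(4 - 4\right) + 5\right) \left(-1\right)}{4} = \frac{5}{4} + \frac{6 + \left(0 + 5\right) \left(-1\right)}{4} = \frac{5}{4} + \frac{6 + 5 \left(-1\right)}{4} = \frac{5}{4} + \frac{6 - 5}{4} = \frac{5}{4} + \frac{1}{4} \cdot 1 = \frac{5}{4} + \frac{1}{4} = \frac{3}{2} \approx 1.5$)
$Z{\left(1 \cdot 21 \right)} g = \frac{1}{5 + 1 \cdot 21} \cdot \frac{3}{2} = \frac{1}{5 + 21} \cdot \frac{3}{2} = \frac{1}{26} \cdot \frac{3}{2} = \frac{3}{52}$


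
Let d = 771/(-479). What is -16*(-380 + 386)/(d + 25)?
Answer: -11496/2801 ≈ -4.1042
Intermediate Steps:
d = -771/479 (d = 771*(-1/479) = -771/479 ≈ -1.6096)
-16*(-380 + 386)/(d + 25) = -16*(-380 + 386)/(-771/479 + 25) = -96/11204/479 = -96*479/11204 = -16*1437/5602 = -11496/2801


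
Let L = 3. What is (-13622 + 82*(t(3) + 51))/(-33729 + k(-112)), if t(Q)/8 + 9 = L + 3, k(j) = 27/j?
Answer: 1277696/3777675 ≈ 0.33822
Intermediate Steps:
t(Q) = -24 (t(Q) = -72 + 8*(3 + 3) = -72 + 8*6 = -72 + 48 = -24)
(-13622 + 82*(t(3) + 51))/(-33729 + k(-112)) = (-13622 + 82*(-24 + 51))/(-33729 + 27/(-112)) = (-13622 + 82*27)/(-33729 + 27*(-1/112)) = (-13622 + 2214)/(-33729 - 27/112) = -11408/(-3777675/112) = -11408*(-112/3777675) = 1277696/3777675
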